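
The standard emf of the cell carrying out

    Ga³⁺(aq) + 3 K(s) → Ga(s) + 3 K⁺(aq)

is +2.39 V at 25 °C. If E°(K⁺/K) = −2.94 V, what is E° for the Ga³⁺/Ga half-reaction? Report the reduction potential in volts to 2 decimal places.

In the reaction as written the Ga³⁺/Ga couple is reduced (cathode) and K⁺/K is oxidized (anode), so E°cell = E°(Ga³⁺/Ga) − E°(K⁺/K).
E°(Ga³⁺/Ga) = E°cell + E°(anode) = +2.39 + (−2.94) = −0.55 V.

−0.55 V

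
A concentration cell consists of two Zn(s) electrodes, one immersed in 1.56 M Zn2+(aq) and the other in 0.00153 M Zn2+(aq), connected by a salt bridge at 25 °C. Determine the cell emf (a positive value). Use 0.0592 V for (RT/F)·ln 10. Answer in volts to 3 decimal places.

0.089 V

For a concentration cell E°cell = 0, since both electrodes use the same couple.
The compartment with the higher Zn2+(aq) concentration (1.56 M) acts as the cathode; ions are reduced there and produced at the dilute (0.00153 M) anode.
With n = 2, Ecell = −(0.0592/2)·log([dilute]/[conc]) = −(0.0592/2)·log(0.00153/1.56) = +0.089 V.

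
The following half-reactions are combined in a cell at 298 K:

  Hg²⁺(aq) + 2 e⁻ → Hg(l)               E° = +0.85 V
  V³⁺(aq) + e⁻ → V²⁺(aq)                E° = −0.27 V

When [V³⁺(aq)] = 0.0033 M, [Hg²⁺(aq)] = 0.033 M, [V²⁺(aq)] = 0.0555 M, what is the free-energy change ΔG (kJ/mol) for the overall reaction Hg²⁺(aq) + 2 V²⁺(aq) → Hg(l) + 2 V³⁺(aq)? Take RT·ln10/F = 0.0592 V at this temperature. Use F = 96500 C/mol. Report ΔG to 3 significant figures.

−222 kJ/mol

With Hg²⁺/Hg reduced at the cathode, E°cell = +0.85 − (−0.27) = +1.12 V and n = 2.
Q = [V³⁺(aq)]^2 / ([Hg²⁺(aq)]·[V²⁺(aq)]^2) = 0.107, so log Q = −0.970 and E = +1.12 − (0.0592/2)(−0.970) = +1.1487 V.
Finally ΔG = −nFE = −(2)(96500 C/mol)(+1.1487 V) = −222 kJ/mol.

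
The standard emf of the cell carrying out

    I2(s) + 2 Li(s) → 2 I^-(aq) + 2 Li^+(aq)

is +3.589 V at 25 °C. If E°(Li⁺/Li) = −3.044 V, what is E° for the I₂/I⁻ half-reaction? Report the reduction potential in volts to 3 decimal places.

In the reaction as written the I₂/I⁻ couple is reduced (cathode) and Li⁺/Li is oxidized (anode), so E°cell = E°(I₂/I⁻) − E°(Li⁺/Li).
E°(I₂/I⁻) = E°cell + E°(anode) = +3.589 + (−3.044) = +0.545 V.

+0.545 V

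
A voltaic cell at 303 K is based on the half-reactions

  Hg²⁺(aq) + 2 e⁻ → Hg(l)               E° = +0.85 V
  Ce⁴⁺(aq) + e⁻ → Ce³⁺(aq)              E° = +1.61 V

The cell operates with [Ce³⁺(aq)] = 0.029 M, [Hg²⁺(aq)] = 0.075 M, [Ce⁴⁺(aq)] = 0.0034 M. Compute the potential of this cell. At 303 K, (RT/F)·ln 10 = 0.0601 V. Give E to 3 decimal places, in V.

+0.738 V

Ce⁴⁺/Ce³⁺ is reduced (cathode, E° = +1.61 V) and Hg²⁺/Hg is oxidized (anode).
E°cell = E°cat − E°an = +1.61 − (+0.85) = +0.76 V; n = 2.
For the overall reaction 2 Ce⁴⁺(aq) + Hg(l) → 2 Ce³⁺(aq) + Hg²⁺(aq), Q = ([Ce³⁺(aq)]^2·[Hg²⁺(aq)]) / [Ce⁴⁺(aq)]^2 = 5.46, giving log Q = 0.737.
E = E° − (0.0601/n)·log Q = +0.76 − (0.0601/2)(0.737) = +0.738 V.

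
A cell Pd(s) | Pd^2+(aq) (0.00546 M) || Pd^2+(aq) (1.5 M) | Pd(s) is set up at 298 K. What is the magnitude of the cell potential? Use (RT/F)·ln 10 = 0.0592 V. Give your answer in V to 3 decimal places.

0.072 V

For a concentration cell E°cell = 0, since both electrodes use the same couple.
The compartment with the higher Pd^2+(aq) concentration (1.5 M) acts as the cathode; ions are reduced there and produced at the dilute (0.00546 M) anode.
With n = 2, Ecell = −(0.0592/2)·log([dilute]/[conc]) = −(0.0592/2)·log(0.00546/1.5) = +0.072 V.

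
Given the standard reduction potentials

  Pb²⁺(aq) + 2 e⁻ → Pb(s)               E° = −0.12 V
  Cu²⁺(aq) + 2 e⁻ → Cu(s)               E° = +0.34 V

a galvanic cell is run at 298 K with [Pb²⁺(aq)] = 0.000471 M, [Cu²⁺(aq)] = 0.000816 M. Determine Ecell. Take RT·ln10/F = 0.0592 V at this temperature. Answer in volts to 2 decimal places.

Cu²⁺/Cu is reduced (cathode, E° = +0.34 V) and Pb²⁺/Pb is oxidized (anode).
E°cell = +0.34 − (−0.12) = +0.46 V, with n = 2 electrons transferred.
For the overall reaction Cu²⁺(aq) + Pb(s) → Cu(s) + Pb²⁺(aq), Q = [Pb²⁺(aq)] / [Cu²⁺(aq)] = 0.577, giving log Q = −0.239.
By the Nernst equation, E = +0.46 − (0.0592/2)·(−0.239) = +0.47 V.

+0.47 V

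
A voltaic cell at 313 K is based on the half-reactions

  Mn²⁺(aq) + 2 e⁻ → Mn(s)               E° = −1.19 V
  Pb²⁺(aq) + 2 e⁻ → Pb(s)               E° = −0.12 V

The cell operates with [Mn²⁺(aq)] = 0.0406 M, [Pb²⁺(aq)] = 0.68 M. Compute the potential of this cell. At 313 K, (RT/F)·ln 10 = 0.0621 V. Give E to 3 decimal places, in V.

+1.108 V

Since E°(Pb²⁺/Pb) > E°(Mn²⁺/Mn), Pb²⁺/Pb serves as the cathode.
E°cell = −0.12 − (−1.19) = +1.07 V, with n = 2 electrons transferred.
The balanced reaction is Pb²⁺(aq) + Mn(s) → Pb(s) + Mn²⁺(aq), so Q = [Mn²⁺(aq)] / [Pb²⁺(aq)] = 0.0597 and log Q = −1.224.
By the Nernst equation, E = +1.07 − (0.0621/2)·(−1.224) = +1.108 V.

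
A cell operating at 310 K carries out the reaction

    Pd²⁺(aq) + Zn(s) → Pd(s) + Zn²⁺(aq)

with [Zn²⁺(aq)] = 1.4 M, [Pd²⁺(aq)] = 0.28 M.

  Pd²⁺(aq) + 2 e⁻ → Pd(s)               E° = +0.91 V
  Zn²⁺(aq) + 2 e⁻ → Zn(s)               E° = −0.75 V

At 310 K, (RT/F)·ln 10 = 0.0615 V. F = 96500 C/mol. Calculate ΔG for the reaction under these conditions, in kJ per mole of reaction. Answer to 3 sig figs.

With Pd²⁺/Pd reduced at the cathode, E°cell = +0.91 − (−0.75) = +1.66 V and n = 2.
Q = [Zn²⁺(aq)] / [Pd²⁺(aq)] = 5, so log Q = 0.699 and E = +1.66 − (0.0615/2)(0.699) = +1.6385 V.
ΔG = −nFE = −(2)(96500)(+1.6385) J/mol = −316 kJ/mol.

−316 kJ/mol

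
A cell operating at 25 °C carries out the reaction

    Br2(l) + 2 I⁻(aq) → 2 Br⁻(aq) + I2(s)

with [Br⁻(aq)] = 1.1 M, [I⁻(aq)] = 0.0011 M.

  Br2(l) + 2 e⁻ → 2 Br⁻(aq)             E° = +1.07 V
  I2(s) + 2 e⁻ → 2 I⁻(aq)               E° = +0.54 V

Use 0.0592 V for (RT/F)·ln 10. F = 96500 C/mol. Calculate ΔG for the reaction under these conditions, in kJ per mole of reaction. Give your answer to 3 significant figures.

With Br₂/Br⁻ reduced at the cathode, E°cell = +1.07 − (+0.54) = +0.53 V and n = 2.
Here Q = [Br⁻(aq)]^2 / [I⁻(aq)]^2 = 1×10^6 (log Q = 6.000), giving E = +0.53 − (0.0592/2)·(6.000) = +0.3524 V.
ΔG = −nFE = −(2)(96500)(+0.3524) J/mol = −68.0 kJ/mol.

−68.0 kJ/mol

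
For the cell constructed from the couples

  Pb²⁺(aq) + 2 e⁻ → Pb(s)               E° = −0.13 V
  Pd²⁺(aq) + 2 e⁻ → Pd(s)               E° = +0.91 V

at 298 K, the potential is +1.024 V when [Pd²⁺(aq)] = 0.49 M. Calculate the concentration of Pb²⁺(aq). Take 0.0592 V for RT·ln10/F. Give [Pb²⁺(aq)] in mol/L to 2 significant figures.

The Pd²⁺/Pd couple has the larger reduction potential, so it is the cathode: E°cell = +0.91 − (−0.13) = +1.04 V and n = 2.
Since E = E° − (0.0592/n)·log Q, log Q = n(E° − E)/0.0592 = 0.541.
The balanced reaction is Pd²⁺(aq) + Pb(s) → Pd(s) + Pb²⁺(aq), so Q = [Pb²⁺(aq)] / [Pd²⁺(aq)].
Solving for the unknown gives log [Pb²⁺(aq)] = 0.231, so [Pb²⁺(aq)] ≈ 1.7 M.

1.7 M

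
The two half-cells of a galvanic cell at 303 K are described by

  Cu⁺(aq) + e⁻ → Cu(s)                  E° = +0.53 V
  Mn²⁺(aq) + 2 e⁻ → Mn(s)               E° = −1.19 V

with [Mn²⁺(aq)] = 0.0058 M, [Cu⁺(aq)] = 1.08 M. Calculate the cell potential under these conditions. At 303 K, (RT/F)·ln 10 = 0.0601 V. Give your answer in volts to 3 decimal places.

The Cu⁺/Cu couple has the more positive E°, so it is the cathode; Mn²⁺/Mn is the anode.
E°cell = +0.53 − (−1.19) = +1.72 V, with n = 2 electrons transferred.
Balancing gives 2 Cu⁺(aq) + Mn(s) → 2 Cu(s) + Mn²⁺(aq); hence Q = [Mn²⁺(aq)] / [Cu⁺(aq)]^2 = 0.00497 (log Q = −2.303).
E = E° − (0.0601/n)·log Q = +1.72 − (0.0601/2)(−2.303) = +1.789 V.

+1.789 V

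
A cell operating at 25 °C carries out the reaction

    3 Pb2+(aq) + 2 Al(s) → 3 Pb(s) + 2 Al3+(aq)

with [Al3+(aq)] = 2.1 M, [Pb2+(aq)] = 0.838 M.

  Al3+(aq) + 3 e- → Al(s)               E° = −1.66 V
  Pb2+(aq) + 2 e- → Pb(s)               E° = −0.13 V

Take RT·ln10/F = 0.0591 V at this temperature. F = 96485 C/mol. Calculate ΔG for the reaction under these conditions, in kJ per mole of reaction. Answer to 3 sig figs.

The standard cell potential is −0.13 − (−1.66) = +1.53 V, with n = 6 electrons in the balanced equation.
Q = [Al3+(aq)]^2 / [Pb2+(aq)]^3 = 7.49, so log Q = 0.875 and E = +1.53 − (0.0591/6)(0.875) = +1.5214 V.
Finally ΔG = −nFE = −(6)(96485 C/mol)(+1.5214 V) = −881 kJ/mol.

−881 kJ/mol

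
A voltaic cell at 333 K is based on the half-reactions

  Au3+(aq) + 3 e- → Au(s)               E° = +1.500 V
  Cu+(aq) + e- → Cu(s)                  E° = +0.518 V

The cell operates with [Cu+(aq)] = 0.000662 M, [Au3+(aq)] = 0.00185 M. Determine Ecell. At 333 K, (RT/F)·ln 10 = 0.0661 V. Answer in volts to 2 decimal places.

Au³⁺/Au is reduced (cathode, E° = +1.500 V) and Cu⁺/Cu is oxidized (anode).
E°cell = E°cat − E°an = +1.500 − (+0.518) = +0.982 V; n = 3.
Balancing gives Au3+(aq) + 3 Cu(s) → Au(s) + 3 Cu+(aq); hence Q = [Cu+(aq)]^3 / [Au3+(aq)] = 1.57×10^−7 (log Q = −6.805).
By the Nernst equation, E = +0.982 − (0.0661/3)·(−6.805) = +1.13 V.

+1.13 V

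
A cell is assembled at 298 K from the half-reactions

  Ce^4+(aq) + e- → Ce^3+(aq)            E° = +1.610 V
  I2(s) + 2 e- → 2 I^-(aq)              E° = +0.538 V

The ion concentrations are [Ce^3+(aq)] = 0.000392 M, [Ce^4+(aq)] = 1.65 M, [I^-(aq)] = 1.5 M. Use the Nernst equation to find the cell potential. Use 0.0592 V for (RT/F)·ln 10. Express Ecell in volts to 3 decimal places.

Since E°(Ce⁴⁺/Ce³⁺) > E°(I₂/I⁻), Ce⁴⁺/Ce³⁺ serves as the cathode.
E°cell = E°cat − E°an = +1.610 − (+0.538) = +1.072 V; n = 2.
For the overall reaction 2 Ce^4+(aq) + 2 I^-(aq) → 2 Ce^3+(aq) + I2(s), Q = [Ce^3+(aq)]^2 / ([Ce^4+(aq)]^2·[I^-(aq)]^2) = 2.51×10^−8, giving log Q = −7.601.
E = E° − (0.0592/n)·log Q = +1.072 − (0.0592/2)(−7.601) = +1.297 V.

+1.297 V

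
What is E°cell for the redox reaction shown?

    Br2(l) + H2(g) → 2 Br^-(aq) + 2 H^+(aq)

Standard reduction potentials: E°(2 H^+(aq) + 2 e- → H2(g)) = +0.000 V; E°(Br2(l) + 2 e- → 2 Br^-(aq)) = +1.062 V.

Br2(l) gains electrons, so the Br₂/Br⁻ couple is the cathode; the 2H⁺/H₂ couple is the anode.
E°cell = E°(cathode) − E°(anode) = +1.062 − (+0.000) = +1.062 V.

+1.062 V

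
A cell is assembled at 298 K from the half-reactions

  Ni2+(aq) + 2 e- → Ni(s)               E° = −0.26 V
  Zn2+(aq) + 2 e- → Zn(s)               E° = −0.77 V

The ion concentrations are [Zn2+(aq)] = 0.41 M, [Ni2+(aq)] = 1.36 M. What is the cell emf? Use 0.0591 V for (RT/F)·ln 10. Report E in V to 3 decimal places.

+0.525 V

Since E°(Ni²⁺/Ni) > E°(Zn²⁺/Zn), Ni²⁺/Ni serves as the cathode.
E°cell = E°cat − E°an = −0.26 − (−0.77) = +0.51 V; n = 2.
For the overall reaction Ni2+(aq) + Zn(s) → Ni(s) + Zn2+(aq), Q = [Zn2+(aq)] / [Ni2+(aq)] = 0.301, giving log Q = −0.521.
E = E° − (0.0591/n)·log Q = +0.51 − (0.0591/2)(−0.521) = +0.525 V.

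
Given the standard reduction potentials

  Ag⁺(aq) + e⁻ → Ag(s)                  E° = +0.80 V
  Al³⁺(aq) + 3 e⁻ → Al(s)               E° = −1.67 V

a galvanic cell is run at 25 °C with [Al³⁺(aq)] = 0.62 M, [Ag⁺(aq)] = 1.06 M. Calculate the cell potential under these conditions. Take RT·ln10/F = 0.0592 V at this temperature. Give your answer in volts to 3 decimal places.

Ag⁺/Ag is reduced (cathode, E° = +0.80 V) and Al³⁺/Al is oxidized (anode).
E°cell = +0.80 − (−1.67) = +2.47 V, with n = 3 electrons transferred.
Balancing gives 3 Ag⁺(aq) + Al(s) → 3 Ag(s) + Al³⁺(aq); hence Q = [Al³⁺(aq)] / [Ag⁺(aq)]^3 = 0.521 (log Q = −0.284).
By the Nernst equation, E = +2.47 − (0.0592/3)·(−0.284) = +2.476 V.

+2.476 V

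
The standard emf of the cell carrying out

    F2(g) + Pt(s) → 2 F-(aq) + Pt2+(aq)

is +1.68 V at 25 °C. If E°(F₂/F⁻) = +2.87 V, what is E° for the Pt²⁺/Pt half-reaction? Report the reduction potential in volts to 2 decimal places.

+1.19 V

In the reaction as written the F₂/F⁻ couple is reduced (cathode) and Pt²⁺/Pt is oxidized (anode), so E°cell = E°(F₂/F⁻) − E°(Pt²⁺/Pt).
E°(Pt²⁺/Pt) = E°(cathode) − E°cell = +2.87 − (+1.68) = +1.19 V.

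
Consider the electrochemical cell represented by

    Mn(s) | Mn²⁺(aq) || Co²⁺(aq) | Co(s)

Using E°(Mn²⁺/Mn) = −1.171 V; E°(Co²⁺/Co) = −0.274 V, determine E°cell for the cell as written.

By convention the left-hand electrode in cell notation is the anode (oxidation) and the right-hand electrode is the cathode (reduction).
E°cell = E°(right) − E°(left) = −0.274 − (−1.171) = +0.897 V.

+0.897 V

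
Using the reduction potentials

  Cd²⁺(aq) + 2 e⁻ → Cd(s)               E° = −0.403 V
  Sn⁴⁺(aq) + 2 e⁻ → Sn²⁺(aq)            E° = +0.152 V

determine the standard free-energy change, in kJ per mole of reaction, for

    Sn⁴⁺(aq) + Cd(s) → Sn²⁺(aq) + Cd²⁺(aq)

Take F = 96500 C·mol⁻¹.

In the reaction as written Sn⁴⁺(aq) is reduced, so the Sn⁴⁺/Sn²⁺ couple is the cathode and Cd²⁺/Cd is the anode.
E°cell = +0.152 − (−0.403) = +0.555 V; balancing electrons gives n = 2.
ΔG° = −nFE°cell = −(2)(96500)(+0.555) J/mol = −107 kJ/mol.

−107 kJ/mol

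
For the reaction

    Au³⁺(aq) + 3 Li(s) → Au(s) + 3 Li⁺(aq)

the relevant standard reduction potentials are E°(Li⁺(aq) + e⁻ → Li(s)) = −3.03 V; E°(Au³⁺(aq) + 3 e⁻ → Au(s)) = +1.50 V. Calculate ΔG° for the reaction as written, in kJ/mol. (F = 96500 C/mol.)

In the reaction as written Au³⁺(aq) is reduced, so the Au³⁺/Au couple is the cathode and Li⁺/Li is the anode.
E°cell = +1.50 − (−3.03) = +4.53 V; balancing electrons gives n = 3.
ΔG° = −nFE°cell = −(3)(96500)(+4.53) J/mol = −1311 kJ/mol.

−1311 kJ/mol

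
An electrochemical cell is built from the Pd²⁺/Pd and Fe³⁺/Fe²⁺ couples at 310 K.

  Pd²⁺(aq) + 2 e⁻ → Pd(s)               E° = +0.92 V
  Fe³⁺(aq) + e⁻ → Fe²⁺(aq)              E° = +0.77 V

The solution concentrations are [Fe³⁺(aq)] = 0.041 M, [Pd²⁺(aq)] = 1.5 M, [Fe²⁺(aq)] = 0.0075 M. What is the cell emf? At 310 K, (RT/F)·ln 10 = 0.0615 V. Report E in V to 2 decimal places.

The Pd²⁺/Pd couple has the more positive E°, so it is the cathode; Fe³⁺/Fe²⁺ is the anode.
E°cell = +0.92 − (+0.77) = +0.15 V, with n = 2 electrons transferred.
For the overall reaction Pd²⁺(aq) + 2 Fe²⁺(aq) → Pd(s) + 2 Fe³⁺(aq), Q = [Fe³⁺(aq)]^2 / ([Pd²⁺(aq)]·[Fe²⁺(aq)]^2) = 19.9, giving log Q = 1.299.
Applying E = E° − (RT ln10/nF)·log Q gives +0.15 − (0.0615/2)(1.299) = +0.11 V.

+0.11 V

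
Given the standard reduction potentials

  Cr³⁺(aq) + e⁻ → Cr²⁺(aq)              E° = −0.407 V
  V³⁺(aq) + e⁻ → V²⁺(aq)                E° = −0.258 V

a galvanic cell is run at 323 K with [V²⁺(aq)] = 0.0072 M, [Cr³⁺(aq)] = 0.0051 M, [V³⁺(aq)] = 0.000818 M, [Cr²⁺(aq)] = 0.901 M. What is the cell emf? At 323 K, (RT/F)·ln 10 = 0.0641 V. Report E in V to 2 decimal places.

Since E°(V³⁺/V²⁺) > E°(Cr³⁺/Cr²⁺), V³⁺/V²⁺ serves as the cathode.
E°cell = E°cat − E°an = −0.258 − (−0.407) = +0.149 V; n = 1.
The balanced reaction is V³⁺(aq) + Cr²⁺(aq) → V²⁺(aq) + Cr³⁺(aq), so Q = ([V²⁺(aq)]·[Cr³⁺(aq)]) / ([V³⁺(aq)]·[Cr²⁺(aq)]) = 0.0498 and log Q = −1.303.
E = E° − (0.0641/n)·log Q = +0.149 − (0.0641/1)(−1.303) = +0.23 V.

+0.23 V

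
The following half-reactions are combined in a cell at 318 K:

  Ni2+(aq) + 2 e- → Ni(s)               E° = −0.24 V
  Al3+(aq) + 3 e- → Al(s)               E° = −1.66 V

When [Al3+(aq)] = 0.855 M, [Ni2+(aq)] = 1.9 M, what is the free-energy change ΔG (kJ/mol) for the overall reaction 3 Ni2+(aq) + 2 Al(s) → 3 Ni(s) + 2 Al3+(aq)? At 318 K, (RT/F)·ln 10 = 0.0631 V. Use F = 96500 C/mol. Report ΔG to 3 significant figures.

−828 kJ/mol

The standard cell potential is −0.24 − (−1.66) = +1.42 V, with n = 6 electrons in the balanced equation.
The reaction quotient is [Al3+(aq)]^2 / [Ni2+(aq)]^3 = 0.107; by Nernst, E = +1.42 − (0.0631/6)(−0.972) = +1.4302 V.
ΔG = −nFE = −(6)(96500)(+1.4302) J/mol = −828 kJ/mol.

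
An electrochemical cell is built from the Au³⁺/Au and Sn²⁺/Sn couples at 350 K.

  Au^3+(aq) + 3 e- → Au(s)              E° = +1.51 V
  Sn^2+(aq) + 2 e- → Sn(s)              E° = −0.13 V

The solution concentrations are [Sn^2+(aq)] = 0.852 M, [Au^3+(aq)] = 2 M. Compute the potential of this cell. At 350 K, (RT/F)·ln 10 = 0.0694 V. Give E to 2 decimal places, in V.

Au³⁺/Au is reduced (cathode, E° = +1.51 V) and Sn²⁺/Sn is oxidized (anode).
E°cell = E°cat − E°an = +1.51 − (−0.13) = +1.64 V; n = 6.
Balancing gives 2 Au^3+(aq) + 3 Sn(s) → 2 Au(s) + 3 Sn^2+(aq); hence Q = [Sn^2+(aq)]^3 / [Au^3+(aq)]^2 = 0.155 (log Q = −0.811).
Applying E = E° − (RT ln10/nF)·log Q gives +1.64 − (0.0694/6)(−0.811) = +1.65 V.

+1.65 V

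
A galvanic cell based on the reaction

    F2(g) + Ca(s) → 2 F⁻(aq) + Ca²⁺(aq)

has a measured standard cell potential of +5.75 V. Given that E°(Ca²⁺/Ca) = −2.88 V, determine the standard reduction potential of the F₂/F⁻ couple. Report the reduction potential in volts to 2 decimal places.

+2.87 V

In the reaction as written the F₂/F⁻ couple is reduced (cathode) and Ca²⁺/Ca is oxidized (anode), so E°cell = E°(F₂/F⁻) − E°(Ca²⁺/Ca).
E°(F₂/F⁻) = E°cell + E°(anode) = +5.75 + (−2.88) = +2.87 V.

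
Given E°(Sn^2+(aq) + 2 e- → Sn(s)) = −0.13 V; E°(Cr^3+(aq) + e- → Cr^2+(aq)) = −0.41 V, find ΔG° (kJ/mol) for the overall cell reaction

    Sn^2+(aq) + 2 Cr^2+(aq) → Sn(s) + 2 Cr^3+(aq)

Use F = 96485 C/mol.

In the reaction as written Sn^2+(aq) is reduced, so the Sn²⁺/Sn couple is the cathode and Cr³⁺/Cr²⁺ is the anode.
E°cell = −0.13 − (−0.41) = +0.28 V; balancing electrons gives n = 2.
ΔG° = −nFE°cell = −(2)(96485)(+0.28) J/mol = −54.0 kJ/mol.

−54.0 kJ/mol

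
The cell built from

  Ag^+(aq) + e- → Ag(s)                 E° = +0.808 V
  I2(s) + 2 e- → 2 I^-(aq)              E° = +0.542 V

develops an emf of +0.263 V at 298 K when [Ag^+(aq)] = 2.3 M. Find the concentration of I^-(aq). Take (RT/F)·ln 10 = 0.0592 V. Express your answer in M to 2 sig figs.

The Ag⁺/Ag couple has the larger reduction potential, so it is the cathode: E°cell = +0.808 − (+0.542) = +0.266 V and n = 2.
Rearranging E = E° − (0.0592/n)·log Q gives log Q = 2(+0.266 − (+0.263))/0.0592 = 0.101.
The balanced reaction is 2 Ag^+(aq) + 2 I^-(aq) → 2 Ag(s) + I2(s), so Q = 1 / ([Ag^+(aq)]^2·[I^-(aq)]^2).
Isolating [I^-(aq)] in Q = 10^{0.101} yields log [I^-(aq)] = −0.412, i.e. 0.39 M.

0.39 M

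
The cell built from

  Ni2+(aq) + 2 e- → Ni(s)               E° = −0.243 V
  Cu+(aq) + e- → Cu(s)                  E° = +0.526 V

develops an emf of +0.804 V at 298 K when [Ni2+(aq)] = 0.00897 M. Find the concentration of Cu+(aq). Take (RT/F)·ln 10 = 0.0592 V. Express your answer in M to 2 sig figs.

Cu⁺/Cu is the cathode (higher E°); E°cell = +0.526 − (−0.243) = +0.769 V with n = 2.
Rearranging E = E° − (0.0592/n)·log Q gives log Q = 2(+0.769 − (+0.804))/0.0592 = −1.182.
For 2 Cu+(aq) + Ni(s) → 2 Cu(s) + Ni2+(aq), the reaction quotient is Q = [Ni2+(aq)] / [Cu+(aq)]^2.
Substituting the known concentrations and solving, log [Cu+(aq)] = −0.433 and [Cu+(aq)] = 0.37 M.

0.37 M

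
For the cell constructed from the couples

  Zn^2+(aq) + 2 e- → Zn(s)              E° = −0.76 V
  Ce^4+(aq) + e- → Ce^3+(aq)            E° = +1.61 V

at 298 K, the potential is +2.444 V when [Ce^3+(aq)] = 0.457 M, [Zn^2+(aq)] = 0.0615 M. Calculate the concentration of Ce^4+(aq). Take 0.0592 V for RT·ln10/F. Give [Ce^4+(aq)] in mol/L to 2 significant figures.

2.0 M

Ce⁴⁺/Ce³⁺ is the cathode (higher E°); E°cell = +1.61 − (−0.76) = +2.37 V with n = 2.
Rearranging E = E° − (0.0592/n)·log Q gives log Q = 2(+2.37 − (+2.444))/0.0592 = −2.500.
For 2 Ce^4+(aq) + Zn(s) → 2 Ce^3+(aq) + Zn^2+(aq), the reaction quotient is Q = ([Ce^3+(aq)]^2·[Zn^2+(aq)]) / [Ce^4+(aq)]^2.
Solving for the unknown gives log [Ce^4+(aq)] = 0.304, so [Ce^4+(aq)] ≈ 2.0 M.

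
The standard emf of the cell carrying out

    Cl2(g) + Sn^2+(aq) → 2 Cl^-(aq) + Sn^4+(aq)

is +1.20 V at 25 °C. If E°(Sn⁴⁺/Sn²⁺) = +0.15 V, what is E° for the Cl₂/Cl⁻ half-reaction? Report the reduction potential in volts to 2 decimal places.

+1.35 V

In the reaction as written the Cl₂/Cl⁻ couple is reduced (cathode) and Sn⁴⁺/Sn²⁺ is oxidized (anode), so E°cell = E°(Cl₂/Cl⁻) − E°(Sn⁴⁺/Sn²⁺).
E°(Cl₂/Cl⁻) = E°cell + E°(anode) = +1.20 + (+0.15) = +1.35 V.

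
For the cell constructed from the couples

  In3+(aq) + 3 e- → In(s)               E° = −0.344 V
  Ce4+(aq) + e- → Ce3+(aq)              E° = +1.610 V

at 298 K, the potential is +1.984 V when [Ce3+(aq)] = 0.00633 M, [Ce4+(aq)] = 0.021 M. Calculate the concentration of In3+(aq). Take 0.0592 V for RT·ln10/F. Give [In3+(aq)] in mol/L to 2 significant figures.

1.1 M

The Ce⁴⁺/Ce³⁺ couple has the larger reduction potential, so it is the cathode: E°cell = +1.610 − (−0.344) = +1.954 V and n = 3.
Rearranging E = E° − (0.0592/n)·log Q gives log Q = 3(+1.954 − (+1.984))/0.0592 = −1.520.
Balancing electrons gives 3 Ce4+(aq) + In(s) → 3 Ce3+(aq) + In3+(aq); thus Q = ([Ce3+(aq)]^3·[In3+(aq)]) / [Ce4+(aq)]^3.
Isolating [In3+(aq)] in Q = 10^{−1.520} yields log [In3+(aq)] = 0.042, i.e. 1.1 M.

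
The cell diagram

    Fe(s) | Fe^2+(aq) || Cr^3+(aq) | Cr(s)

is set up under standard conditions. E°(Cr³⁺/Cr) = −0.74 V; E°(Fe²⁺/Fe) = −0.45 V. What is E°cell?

−0.29 V

By convention the left-hand electrode in cell notation is the anode (oxidation) and the right-hand electrode is the cathode (reduction).
E°cell = E°(right) − E°(left) = −0.74 − (−0.45) = −0.29 V.
The negative sign shows that, as written, the cell would require an external voltage to drive the reaction.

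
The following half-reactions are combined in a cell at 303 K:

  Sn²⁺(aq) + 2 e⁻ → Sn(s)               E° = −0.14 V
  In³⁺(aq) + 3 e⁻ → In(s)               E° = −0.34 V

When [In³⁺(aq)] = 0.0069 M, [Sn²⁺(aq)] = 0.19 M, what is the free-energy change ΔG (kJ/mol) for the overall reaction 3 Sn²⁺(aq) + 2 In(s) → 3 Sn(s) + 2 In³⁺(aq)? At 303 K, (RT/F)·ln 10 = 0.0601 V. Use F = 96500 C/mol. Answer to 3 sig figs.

E°cell = −0.14 − (−0.34) = +0.20 V; the balanced reaction transfers n = 6 electrons.
The reaction quotient is [In³⁺(aq)]^2 / [Sn²⁺(aq)]^3 = 0.00694; by Nernst, E = +0.20 − (0.0601/6)(−2.159) = +0.2216 V.
Then ΔG = −nFE = −6 × 96500 × +0.2216 J/mol = −128 kJ/mol.

−128 kJ/mol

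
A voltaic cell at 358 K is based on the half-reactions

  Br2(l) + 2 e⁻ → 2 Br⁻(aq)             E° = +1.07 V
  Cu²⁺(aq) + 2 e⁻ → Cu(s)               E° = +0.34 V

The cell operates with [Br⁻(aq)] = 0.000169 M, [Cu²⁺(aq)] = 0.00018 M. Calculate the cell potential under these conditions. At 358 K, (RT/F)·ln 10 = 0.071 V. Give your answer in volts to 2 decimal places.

+1.13 V

Since E°(Br₂/Br⁻) > E°(Cu²⁺/Cu), Br₂/Br⁻ serves as the cathode.
The standard potential is +1.07 − (+0.34) = +0.73 V and the balanced reaction transfers n = 2 electrons.
The balanced reaction is Br2(l) + Cu(s) → 2 Br⁻(aq) + Cu²⁺(aq), so Q = [Br⁻(aq)]^2·[Cu²⁺(aq)] = 5.14×10^−12 and log Q = −11.289.
By the Nernst equation, E = +0.73 − (0.071/2)·(−11.289) = +1.13 V.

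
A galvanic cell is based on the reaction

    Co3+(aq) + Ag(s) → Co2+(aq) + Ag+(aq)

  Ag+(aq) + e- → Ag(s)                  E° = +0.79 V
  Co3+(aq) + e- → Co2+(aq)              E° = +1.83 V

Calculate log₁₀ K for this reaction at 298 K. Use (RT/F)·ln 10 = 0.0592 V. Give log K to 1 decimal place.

The Co³⁺/Co²⁺ couple is reduced (cathode); E°cell = +1.83 − (+0.79) = +1.04 V with n = 1.
At equilibrium E = 0, so log K = nE°cell / 0.0592 = (1)(+1.04) / 0.0592 = 17.6.

log K = 17.6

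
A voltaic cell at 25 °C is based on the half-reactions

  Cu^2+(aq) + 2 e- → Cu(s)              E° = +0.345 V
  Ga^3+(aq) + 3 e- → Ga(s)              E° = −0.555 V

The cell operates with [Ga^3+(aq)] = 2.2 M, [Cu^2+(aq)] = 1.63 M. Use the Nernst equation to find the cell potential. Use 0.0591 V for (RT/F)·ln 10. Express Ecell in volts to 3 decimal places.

+0.900 V

Since E°(Cu²⁺/Cu) > E°(Ga³⁺/Ga), Cu²⁺/Cu serves as the cathode.
E°cell = E°cat − E°an = +0.345 − (−0.555) = +0.900 V; n = 6.
For the overall reaction 3 Cu^2+(aq) + 2 Ga(s) → 3 Cu(s) + 2 Ga^3+(aq), Q = [Ga^3+(aq)]^2 / [Cu^2+(aq)]^3 = 1.12, giving log Q = 0.048.
E = E° − (0.0591/n)·log Q = +0.900 − (0.0591/6)(0.048) = +0.900 V.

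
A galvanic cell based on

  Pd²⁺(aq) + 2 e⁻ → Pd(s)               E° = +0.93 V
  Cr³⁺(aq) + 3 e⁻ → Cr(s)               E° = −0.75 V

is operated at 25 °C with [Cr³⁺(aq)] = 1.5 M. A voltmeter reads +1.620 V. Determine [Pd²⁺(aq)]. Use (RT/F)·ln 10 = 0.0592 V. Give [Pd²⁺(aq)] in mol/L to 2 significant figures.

With Pd²⁺/Pd at the cathode and Cr³⁺/Cr at the anode, E°cell = +0.93 − (−0.75) = +1.68 V (n = 6).
Since E = E° − (0.0592/n)·log Q, log Q = n(E° − E)/0.0592 = 6.081.
Balancing electrons gives 3 Pd²⁺(aq) + 2 Cr(s) → 3 Pd(s) + 2 Cr³⁺(aq); thus Q = [Cr³⁺(aq)]^2 / [Pd²⁺(aq)]^3.
Isolating [Pd²⁺(aq)] in Q = 10^{6.081} yields log [Pd²⁺(aq)] = −1.910, i.e. 0.012 M.

0.012 M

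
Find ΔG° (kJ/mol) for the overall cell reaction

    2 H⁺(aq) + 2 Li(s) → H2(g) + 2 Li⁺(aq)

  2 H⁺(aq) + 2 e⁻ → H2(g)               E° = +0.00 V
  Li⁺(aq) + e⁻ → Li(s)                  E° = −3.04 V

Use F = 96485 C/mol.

In the reaction as written H⁺(aq) is reduced, so the 2H⁺/H₂ couple is the cathode and Li⁺/Li is the anode.
E°cell = +0.00 − (−3.04) = +3.04 V; balancing electrons gives n = 2.
ΔG° = −nFE°cell = −(2)(96485)(+3.04) J/mol = −587 kJ/mol.

−587 kJ/mol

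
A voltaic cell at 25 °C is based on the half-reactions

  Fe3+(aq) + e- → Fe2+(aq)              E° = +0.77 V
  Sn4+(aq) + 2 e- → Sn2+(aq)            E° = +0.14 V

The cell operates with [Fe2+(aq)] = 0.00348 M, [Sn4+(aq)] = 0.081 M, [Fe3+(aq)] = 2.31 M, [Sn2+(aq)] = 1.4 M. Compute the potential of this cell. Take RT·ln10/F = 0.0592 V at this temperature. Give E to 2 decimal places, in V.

The Fe³⁺/Fe²⁺ couple has the more positive E°, so it is the cathode; Sn⁴⁺/Sn²⁺ is the anode.
The standard potential is +0.77 − (+0.14) = +0.63 V and the balanced reaction transfers n = 2 electrons.
The balanced reaction is 2 Fe3+(aq) + Sn2+(aq) → 2 Fe2+(aq) + Sn4+(aq), so Q = ([Fe2+(aq)]^2·[Sn4+(aq)]) / ([Fe3+(aq)]^2·[Sn2+(aq)]) = 1.31×10^−7 and log Q = −6.882.
E = E° − (0.0592/n)·log Q = +0.63 − (0.0592/2)(−6.882) = +0.83 V.

+0.83 V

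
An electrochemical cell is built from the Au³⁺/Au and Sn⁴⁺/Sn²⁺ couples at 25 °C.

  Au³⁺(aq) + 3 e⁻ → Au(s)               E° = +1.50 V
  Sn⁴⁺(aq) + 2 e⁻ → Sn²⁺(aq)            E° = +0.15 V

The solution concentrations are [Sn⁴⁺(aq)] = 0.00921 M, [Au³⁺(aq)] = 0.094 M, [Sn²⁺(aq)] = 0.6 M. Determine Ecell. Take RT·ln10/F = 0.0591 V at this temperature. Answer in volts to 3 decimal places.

+1.383 V

Since E°(Au³⁺/Au) > E°(Sn⁴⁺/Sn²⁺), Au³⁺/Au serves as the cathode.
The standard potential is +1.50 − (+0.15) = +1.35 V and the balanced reaction transfers n = 6 electrons.
The balanced reaction is 2 Au³⁺(aq) + 3 Sn²⁺(aq) → 2 Au(s) + 3 Sn⁴⁺(aq), so Q = [Sn⁴⁺(aq)]^3 / ([Au³⁺(aq)]^2·[Sn²⁺(aq)]^3) = 0.000409 and log Q = −3.388.
Applying E = E° − (RT ln10/nF)·log Q gives +1.35 − (0.0591/6)(−3.388) = +1.383 V.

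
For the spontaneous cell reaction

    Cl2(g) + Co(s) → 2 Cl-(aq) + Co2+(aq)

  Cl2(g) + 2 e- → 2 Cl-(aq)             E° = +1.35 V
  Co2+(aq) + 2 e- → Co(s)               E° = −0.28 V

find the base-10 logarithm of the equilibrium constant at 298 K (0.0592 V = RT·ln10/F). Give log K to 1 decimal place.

The Cl₂/Cl⁻ couple is reduced (cathode); E°cell = +1.35 − (−0.28) = +1.63 V with n = 2.
At equilibrium E = 0, so log K = nE°cell / 0.0592 = (2)(+1.63) / 0.0592 = 55.1.

log K = 55.1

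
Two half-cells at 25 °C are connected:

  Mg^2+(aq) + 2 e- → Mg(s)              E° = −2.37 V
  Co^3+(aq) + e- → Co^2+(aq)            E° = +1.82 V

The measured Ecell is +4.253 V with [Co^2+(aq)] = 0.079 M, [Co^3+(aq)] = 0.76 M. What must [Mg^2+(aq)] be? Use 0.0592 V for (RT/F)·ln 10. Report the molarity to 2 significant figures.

0.69 M

With Co³⁺/Co²⁺ at the cathode and Mg²⁺/Mg at the anode, E°cell = +1.82 − (−2.37) = +4.19 V (n = 2).
Rearranging E = E° − (0.0592/n)·log Q gives log Q = 2(+4.19 − (+4.253))/0.0592 = −2.128.
Balancing electrons gives 2 Co^3+(aq) + Mg(s) → 2 Co^2+(aq) + Mg^2+(aq); thus Q = ([Co^2+(aq)]^2·[Mg^2+(aq)]) / [Co^3+(aq)]^2.
Solving for the unknown gives log [Mg^2+(aq)] = −0.162, so [Mg^2+(aq)] ≈ 0.69 M.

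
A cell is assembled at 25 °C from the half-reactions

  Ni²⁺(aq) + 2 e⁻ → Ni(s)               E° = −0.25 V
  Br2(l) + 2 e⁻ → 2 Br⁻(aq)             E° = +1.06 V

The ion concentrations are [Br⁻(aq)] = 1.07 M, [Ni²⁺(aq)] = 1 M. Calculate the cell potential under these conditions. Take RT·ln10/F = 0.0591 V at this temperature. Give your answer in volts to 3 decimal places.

+1.308 V

The Br₂/Br⁻ couple has the more positive E°, so it is the cathode; Ni²⁺/Ni is the anode.
The standard potential is +1.06 − (−0.25) = +1.31 V and the balanced reaction transfers n = 2 electrons.
For the overall reaction Br2(l) + Ni(s) → 2 Br⁻(aq) + Ni²⁺(aq), Q = [Br⁻(aq)]^2·[Ni²⁺(aq)] = 1.14, giving log Q = 0.059.
Applying E = E° − (RT ln10/nF)·log Q gives +1.31 − (0.0591/2)(0.059) = +1.308 V.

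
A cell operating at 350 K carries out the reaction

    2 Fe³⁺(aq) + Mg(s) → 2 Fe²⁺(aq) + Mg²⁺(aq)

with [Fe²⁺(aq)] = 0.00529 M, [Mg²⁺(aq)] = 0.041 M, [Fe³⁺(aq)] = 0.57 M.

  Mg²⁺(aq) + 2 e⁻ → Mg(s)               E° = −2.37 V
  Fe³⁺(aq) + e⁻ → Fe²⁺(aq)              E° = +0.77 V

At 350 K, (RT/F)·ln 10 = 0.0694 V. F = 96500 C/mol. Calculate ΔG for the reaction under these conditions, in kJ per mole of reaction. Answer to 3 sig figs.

−643 kJ/mol

E°cell = +0.77 − (−2.37) = +3.14 V; the balanced reaction transfers n = 2 electrons.
Q = ([Fe²⁺(aq)]^2·[Mg²⁺(aq)]) / [Fe³⁺(aq)]^2 = 3.53×10^−6, so log Q = −5.452 and E = +3.14 − (0.0694/2)(−5.452) = +3.3292 V.
Then ΔG = −nFE = −2 × 96500 × +3.3292 J/mol = −643 kJ/mol.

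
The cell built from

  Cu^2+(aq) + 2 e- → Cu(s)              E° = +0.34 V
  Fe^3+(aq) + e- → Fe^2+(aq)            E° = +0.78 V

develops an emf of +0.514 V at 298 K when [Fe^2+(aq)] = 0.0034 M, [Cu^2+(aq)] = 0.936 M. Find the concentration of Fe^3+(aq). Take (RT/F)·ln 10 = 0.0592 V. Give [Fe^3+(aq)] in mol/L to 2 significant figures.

The Fe³⁺/Fe²⁺ couple has the larger reduction potential, so it is the cathode: E°cell = +0.78 − (+0.34) = +0.44 V and n = 2.
From the Nernst equation, log Q = n(E° − E)/0.0592 = 2·(+0.44 − (+0.514))/0.0592 = −2.500.
For 2 Fe^3+(aq) + Cu(s) → 2 Fe^2+(aq) + Cu^2+(aq), the reaction quotient is Q = ([Fe^2+(aq)]^2·[Cu^2+(aq)]) / [Fe^3+(aq)]^2.
Solving for the unknown gives log [Fe^3+(aq)] = −1.233, so [Fe^3+(aq)] ≈ 0.058 M.

0.058 M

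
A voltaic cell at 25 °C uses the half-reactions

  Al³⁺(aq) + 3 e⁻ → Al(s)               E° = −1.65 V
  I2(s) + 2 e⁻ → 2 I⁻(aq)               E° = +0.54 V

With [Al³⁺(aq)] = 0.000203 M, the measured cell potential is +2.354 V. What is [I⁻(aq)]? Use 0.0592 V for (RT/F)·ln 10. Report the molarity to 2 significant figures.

0.029 M

The I₂/I⁻ couple has the larger reduction potential, so it is the cathode: E°cell = +0.54 − (−1.65) = +2.19 V and n = 6.
Rearranging E = E° − (0.0592/n)·log Q gives log Q = 6(+2.19 − (+2.354))/0.0592 = −16.622.
The balanced reaction is 3 I2(s) + 2 Al(s) → 6 I⁻(aq) + 2 Al³⁺(aq), so Q = [I⁻(aq)]^6·[Al³⁺(aq)]^2.
Substituting the known concentrations and solving, log [I⁻(aq)] = −1.539 and [I⁻(aq)] = 0.029 M.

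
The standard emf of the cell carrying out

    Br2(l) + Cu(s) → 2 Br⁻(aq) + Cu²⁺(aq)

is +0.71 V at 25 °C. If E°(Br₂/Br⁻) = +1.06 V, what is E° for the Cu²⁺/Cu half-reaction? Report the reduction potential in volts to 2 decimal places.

+0.35 V

In the reaction as written the Br₂/Br⁻ couple is reduced (cathode) and Cu²⁺/Cu is oxidized (anode), so E°cell = E°(Br₂/Br⁻) − E°(Cu²⁺/Cu).
E°(Cu²⁺/Cu) = E°(cathode) − E°cell = +1.06 − (+0.71) = +0.35 V.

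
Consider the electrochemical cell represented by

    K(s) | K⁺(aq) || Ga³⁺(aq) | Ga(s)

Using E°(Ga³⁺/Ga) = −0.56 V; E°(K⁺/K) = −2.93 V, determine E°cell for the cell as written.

+2.37 V

By convention the left-hand electrode in cell notation is the anode (oxidation) and the right-hand electrode is the cathode (reduction).
E°cell = E°(right) − E°(left) = −0.56 − (−2.93) = +2.37 V.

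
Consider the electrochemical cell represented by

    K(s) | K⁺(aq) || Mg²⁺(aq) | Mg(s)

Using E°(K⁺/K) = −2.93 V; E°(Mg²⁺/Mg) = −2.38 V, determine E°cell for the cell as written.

By convention the left-hand electrode in cell notation is the anode (oxidation) and the right-hand electrode is the cathode (reduction).
E°cell = E°(right) − E°(left) = −2.38 − (−2.93) = +0.55 V.

+0.55 V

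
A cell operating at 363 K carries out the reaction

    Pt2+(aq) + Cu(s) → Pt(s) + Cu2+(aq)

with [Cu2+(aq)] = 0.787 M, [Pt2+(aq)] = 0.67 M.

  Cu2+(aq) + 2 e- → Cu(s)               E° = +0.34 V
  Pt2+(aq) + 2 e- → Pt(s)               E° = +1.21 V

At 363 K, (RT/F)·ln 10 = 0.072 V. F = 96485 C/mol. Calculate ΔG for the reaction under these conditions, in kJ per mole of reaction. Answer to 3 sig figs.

With Pt²⁺/Pt reduced at the cathode, E°cell = +1.21 − (+0.34) = +0.87 V and n = 2.
Q = [Cu2+(aq)] / [Pt2+(aq)] = 1.17, so log Q = 0.070 and E = +0.87 − (0.072/2)(0.070) = +0.8675 V.
ΔG = −nFE = −(2)(96485)(+0.8675) J/mol = −167 kJ/mol.

−167 kJ/mol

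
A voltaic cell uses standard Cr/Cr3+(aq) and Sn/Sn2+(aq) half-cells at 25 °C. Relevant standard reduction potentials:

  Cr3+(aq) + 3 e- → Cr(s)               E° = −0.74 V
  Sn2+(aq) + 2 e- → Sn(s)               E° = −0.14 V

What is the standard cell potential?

The Sn²⁺/Sn couple has the higher E°, so Sn ion is reduced (cathode) and Cr is oxidized (anode).
E°cell = E°(cathode) − E°(anode) = −0.14 − (−0.74) = +0.60 V.

+0.60 V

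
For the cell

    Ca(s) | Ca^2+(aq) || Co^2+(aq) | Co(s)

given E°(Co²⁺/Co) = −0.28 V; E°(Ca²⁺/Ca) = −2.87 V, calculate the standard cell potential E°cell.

+2.59 V

By convention the left-hand electrode in cell notation is the anode (oxidation) and the right-hand electrode is the cathode (reduction).
E°cell = E°(right) − E°(left) = −0.28 − (−2.87) = +2.59 V.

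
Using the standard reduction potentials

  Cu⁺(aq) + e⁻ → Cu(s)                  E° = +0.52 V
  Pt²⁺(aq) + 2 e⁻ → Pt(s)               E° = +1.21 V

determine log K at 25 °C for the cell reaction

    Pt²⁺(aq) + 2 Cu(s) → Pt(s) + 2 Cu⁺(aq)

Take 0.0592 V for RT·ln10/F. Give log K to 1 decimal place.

The Pt²⁺/Pt couple is reduced (cathode); E°cell = +1.21 − (+0.52) = +0.69 V with n = 2.
At equilibrium E = 0, so log K = nE°cell / 0.0592 = (2)(+0.69) / 0.0592 = 23.3.

log K = 23.3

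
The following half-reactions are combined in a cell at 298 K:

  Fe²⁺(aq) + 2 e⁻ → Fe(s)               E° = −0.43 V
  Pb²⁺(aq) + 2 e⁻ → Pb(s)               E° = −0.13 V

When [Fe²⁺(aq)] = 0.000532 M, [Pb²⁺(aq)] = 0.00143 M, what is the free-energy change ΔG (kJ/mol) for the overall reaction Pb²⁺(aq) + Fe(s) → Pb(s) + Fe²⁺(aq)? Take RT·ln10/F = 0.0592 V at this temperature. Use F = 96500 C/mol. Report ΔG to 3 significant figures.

With Pb²⁺/Pb reduced at the cathode, E°cell = −0.13 − (−0.43) = +0.30 V and n = 2.
Here Q = [Fe²⁺(aq)] / [Pb²⁺(aq)] = 0.372 (log Q = −0.429), giving E = +0.30 − (0.0592/2)·(−0.429) = +0.3127 V.
ΔG = −nFE = −(2)(96500)(+0.3127) J/mol = −60.4 kJ/mol.

−60.4 kJ/mol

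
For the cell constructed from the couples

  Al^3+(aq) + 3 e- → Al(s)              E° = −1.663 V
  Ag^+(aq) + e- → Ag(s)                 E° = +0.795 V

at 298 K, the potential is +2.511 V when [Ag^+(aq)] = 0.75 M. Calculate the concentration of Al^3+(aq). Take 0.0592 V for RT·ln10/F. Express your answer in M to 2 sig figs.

With Ag⁺/Ag at the cathode and Al³⁺/Al at the anode, E°cell = +0.795 − (−1.663) = +2.458 V (n = 3).
Since E = E° − (0.0592/n)·log Q, log Q = n(E° − E)/0.0592 = −2.686.
Balancing electrons gives 3 Ag^+(aq) + Al(s) → 3 Ag(s) + Al^3+(aq); thus Q = [Al^3+(aq)] / [Ag^+(aq)]^3.
Substituting the known concentrations and solving, log [Al^3+(aq)] = −3.061 and [Al^3+(aq)] = 0.00087 M.

0.00087 M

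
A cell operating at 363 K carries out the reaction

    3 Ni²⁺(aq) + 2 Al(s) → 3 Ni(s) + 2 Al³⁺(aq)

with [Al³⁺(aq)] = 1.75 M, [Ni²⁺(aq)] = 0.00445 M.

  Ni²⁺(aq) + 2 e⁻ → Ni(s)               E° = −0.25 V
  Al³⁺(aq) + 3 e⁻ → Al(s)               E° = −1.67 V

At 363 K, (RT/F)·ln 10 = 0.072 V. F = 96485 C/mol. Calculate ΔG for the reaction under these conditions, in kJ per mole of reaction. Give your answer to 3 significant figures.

−770 kJ/mol

The standard cell potential is −0.25 − (−1.67) = +1.42 V, with n = 6 electrons in the balanced equation.
Q = [Al³⁺(aq)]^2 / [Ni²⁺(aq)]^3 = 3.48×10^7, so log Q = 7.541 and E = +1.42 − (0.072/6)(7.541) = +1.3295 V.
ΔG = −nFE = −(6)(96485)(+1.3295) J/mol = −770 kJ/mol.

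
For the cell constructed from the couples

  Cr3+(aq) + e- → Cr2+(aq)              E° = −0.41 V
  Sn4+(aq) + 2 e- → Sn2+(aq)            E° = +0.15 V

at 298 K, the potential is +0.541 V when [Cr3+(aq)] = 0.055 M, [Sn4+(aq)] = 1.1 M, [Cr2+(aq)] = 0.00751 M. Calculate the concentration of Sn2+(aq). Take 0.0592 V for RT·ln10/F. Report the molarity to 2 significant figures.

Sn⁴⁺/Sn²⁺ is the cathode (higher E°); E°cell = +0.15 − (−0.41) = +0.56 V with n = 2.
Since E = E° − (0.0592/n)·log Q, log Q = n(E° − E)/0.0592 = 0.642.
For Sn4+(aq) + 2 Cr2+(aq) → Sn2+(aq) + 2 Cr3+(aq), the reaction quotient is Q = ([Sn2+(aq)]·[Cr3+(aq)]^2) / ([Sn4+(aq)]·[Cr2+(aq)]^2).
Substituting the known concentrations and solving, log [Sn2+(aq)] = −1.046 and [Sn2+(aq)] = 0.090 M.

0.090 M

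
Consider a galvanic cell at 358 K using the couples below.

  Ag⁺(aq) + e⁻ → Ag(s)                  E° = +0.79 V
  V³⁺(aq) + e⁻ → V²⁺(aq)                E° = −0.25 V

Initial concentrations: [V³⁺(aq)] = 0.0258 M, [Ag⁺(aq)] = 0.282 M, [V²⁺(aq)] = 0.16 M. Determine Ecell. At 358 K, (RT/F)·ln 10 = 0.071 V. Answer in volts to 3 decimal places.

Since E°(Ag⁺/Ag) > E°(V³⁺/V²⁺), Ag⁺/Ag serves as the cathode.
The standard potential is +0.79 − (−0.25) = +1.04 V and the balanced reaction transfers n = 1 electron.
Balancing gives Ag⁺(aq) + V²⁺(aq) → Ag(s) + V³⁺(aq); hence Q = [V³⁺(aq)] / ([Ag⁺(aq)]·[V²⁺(aq)]) = 0.572 (log Q = −0.243).
By the Nernst equation, E = +1.04 − (0.071/1)·(−0.243) = +1.057 V.

+1.057 V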